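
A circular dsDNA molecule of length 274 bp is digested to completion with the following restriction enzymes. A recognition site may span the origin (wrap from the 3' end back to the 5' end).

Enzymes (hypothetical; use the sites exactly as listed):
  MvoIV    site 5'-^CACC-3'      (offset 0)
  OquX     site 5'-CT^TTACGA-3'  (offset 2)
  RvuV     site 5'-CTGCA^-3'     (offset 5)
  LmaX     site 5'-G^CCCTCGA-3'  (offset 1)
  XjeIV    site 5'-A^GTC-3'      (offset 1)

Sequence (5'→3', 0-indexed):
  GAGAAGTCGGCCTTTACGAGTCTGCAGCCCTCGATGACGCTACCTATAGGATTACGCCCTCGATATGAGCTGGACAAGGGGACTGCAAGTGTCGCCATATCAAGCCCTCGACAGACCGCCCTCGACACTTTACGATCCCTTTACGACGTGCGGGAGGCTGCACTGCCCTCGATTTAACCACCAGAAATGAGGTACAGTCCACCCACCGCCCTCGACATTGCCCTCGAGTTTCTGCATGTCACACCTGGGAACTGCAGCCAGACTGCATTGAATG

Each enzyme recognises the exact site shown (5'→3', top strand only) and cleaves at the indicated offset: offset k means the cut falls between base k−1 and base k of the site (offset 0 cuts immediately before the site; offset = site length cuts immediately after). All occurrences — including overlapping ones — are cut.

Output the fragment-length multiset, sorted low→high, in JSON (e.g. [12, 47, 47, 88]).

[1,3,3,4,5,5,6,7,8,11,11,11,12,12,13,14,15,16,17,18,22,29,31]

Site scan:
  MvoIV (CACC, off=0): starts [178, 199, 203, 241] → cuts [178, 199, 203, 241]
  OquX (CTTTACGA, off=2): starts [11, 127, 138] → cuts [13, 129, 140]
  RvuV (CTGCA, off=5): starts [21, 82, 157, 231, 251, 262] → cuts [26, 87, 162, 236, 256, 267]
  LmaX (GCCCTCGA, off=1): starts [26, 55, 103, 117, 164, 207, 219] → cuts [27, 56, 104, 118, 165, 208, 220]
  XjeIV (AGTC, off=1): starts [4, 18, 195] → cuts [5, 19, 196]

All cut coordinates (distinct, sorted): [5, 13, 19, 26, 27, 56, 87, 104, 118, 129, 140, 162, 165, 178, 196, 199, 203, 208, 220, 236, 241, 256, 267]

Fragments:
  5→13: 8 bp
  13→19: 6 bp
  19→26: 7 bp
  26→27: 1 bp
  27→56: 29 bp
  56→87: 31 bp
  87→104: 17 bp
  104→118: 14 bp
  118→129: 11 bp
  129→140: 11 bp
  140→162: 22 bp
  162→165: 3 bp
  165→178: 13 bp
  178→196: 18 bp
  196→199: 3 bp
  199→203: 4 bp
  203→208: 5 bp
  208→220: 12 bp
  220→236: 16 bp
  236→241: 5 bp
  241→256: 15 bp
  256→267: 11 bp
  267→5 (wrap): 274-267+5 = 12 bp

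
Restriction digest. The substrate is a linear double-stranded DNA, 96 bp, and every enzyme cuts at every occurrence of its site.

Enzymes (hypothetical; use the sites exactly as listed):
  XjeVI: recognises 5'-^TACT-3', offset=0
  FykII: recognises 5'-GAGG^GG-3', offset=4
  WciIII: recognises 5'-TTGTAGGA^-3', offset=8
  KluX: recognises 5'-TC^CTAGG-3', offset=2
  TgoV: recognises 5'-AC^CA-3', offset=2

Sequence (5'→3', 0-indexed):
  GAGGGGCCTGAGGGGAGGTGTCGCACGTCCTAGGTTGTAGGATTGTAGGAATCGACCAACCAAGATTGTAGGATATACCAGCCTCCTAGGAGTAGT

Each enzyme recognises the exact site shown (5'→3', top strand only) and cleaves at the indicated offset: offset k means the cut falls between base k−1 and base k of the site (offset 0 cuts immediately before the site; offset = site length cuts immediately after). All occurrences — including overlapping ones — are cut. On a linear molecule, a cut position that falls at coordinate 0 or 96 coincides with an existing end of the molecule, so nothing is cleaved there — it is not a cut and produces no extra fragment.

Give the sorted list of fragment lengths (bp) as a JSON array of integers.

Scan for sites:
  XjeVI (TACT, off=0): no sites
  FykII (GAGGGG, off=4): starts [0, 9] → cuts [4, 13]
  WciIII (TTGTAGGA, off=8): starts [34, 42, 65] → cuts [42, 50, 73]
  KluX (TCCTAGG, off=2): starts [27, 83] → cuts [29, 85]
  TgoV (ACCA, off=2): starts [54, 58, 76] → cuts [56, 60, 78]

All cut coordinates (distinct, sorted): [4, 13, 29, 42, 50, 56, 60, 73, 78, 85]

Fragment lengths:
  [0,4): 4 bp
  [4,13): 9 bp
  [13,29): 16 bp
  [29,42): 13 bp
  [42,50): 8 bp
  [50,56): 6 bp
  [56,60): 4 bp
  [60,73): 13 bp
  [73,78): 5 bp
  [78,85): 7 bp
  [85,96): 11 bp

[4,4,5,6,7,8,9,11,13,13,16]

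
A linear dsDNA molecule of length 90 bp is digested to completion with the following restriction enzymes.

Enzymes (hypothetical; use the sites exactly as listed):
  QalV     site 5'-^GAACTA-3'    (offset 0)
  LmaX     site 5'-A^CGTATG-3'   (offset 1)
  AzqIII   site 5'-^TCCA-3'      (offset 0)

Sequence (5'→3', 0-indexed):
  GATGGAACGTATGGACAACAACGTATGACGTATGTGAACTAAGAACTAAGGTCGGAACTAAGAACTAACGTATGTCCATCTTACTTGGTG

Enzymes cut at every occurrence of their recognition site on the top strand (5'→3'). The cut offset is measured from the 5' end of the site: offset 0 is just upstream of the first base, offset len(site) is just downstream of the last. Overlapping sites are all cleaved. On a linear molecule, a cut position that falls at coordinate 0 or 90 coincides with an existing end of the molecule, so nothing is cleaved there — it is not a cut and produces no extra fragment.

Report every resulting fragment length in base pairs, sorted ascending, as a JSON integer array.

Site scan:
  QalV (GAACTA, off=0): starts [35, 42, 54, 61] → cuts [35, 42, 54, 61]
  LmaX (ACGTATG, off=1): starts [6, 20, 27, 67] → cuts [7, 21, 28, 68]
  AzqIII (TCCA, off=0): starts [74] → cuts [74]

All cut coordinates (distinct, sorted): [7, 21, 28, 35, 42, 54, 61, 68, 74]

Fragment lengths:
  [0,7): 7 bp
  [7,21): 14 bp
  [21,28): 7 bp
  [28,35): 7 bp
  [35,42): 7 bp
  [42,54): 12 bp
  [54,61): 7 bp
  [61,68): 7 bp
  [68,74): 6 bp
  [74,90): 16 bp

[6,7,7,7,7,7,7,12,14,16]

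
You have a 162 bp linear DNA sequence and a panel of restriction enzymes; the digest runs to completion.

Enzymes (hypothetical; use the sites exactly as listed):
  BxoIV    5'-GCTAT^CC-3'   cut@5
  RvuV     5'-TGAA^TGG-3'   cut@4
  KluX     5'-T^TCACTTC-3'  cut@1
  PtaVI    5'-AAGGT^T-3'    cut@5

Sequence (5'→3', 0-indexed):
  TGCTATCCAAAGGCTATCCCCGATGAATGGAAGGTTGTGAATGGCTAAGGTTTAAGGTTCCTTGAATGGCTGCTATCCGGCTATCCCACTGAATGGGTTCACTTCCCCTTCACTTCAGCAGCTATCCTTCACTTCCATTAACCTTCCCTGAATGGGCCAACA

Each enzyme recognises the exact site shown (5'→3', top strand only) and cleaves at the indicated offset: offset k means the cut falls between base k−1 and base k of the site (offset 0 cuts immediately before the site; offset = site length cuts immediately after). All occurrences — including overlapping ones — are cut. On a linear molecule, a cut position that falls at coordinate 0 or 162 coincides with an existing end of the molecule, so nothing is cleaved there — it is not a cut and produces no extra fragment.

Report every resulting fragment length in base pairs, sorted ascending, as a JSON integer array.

[3,5,6,6,7,8,8,8,9,10,10,10,10,11,11,16,24]

Site scan:
  BxoIV GCTATCC/5: at [1, 12, 71, 79, 120] ⇒ [6, 17, 76, 84, 125]
  RvuV TGAATGG/4: at [23, 37, 62, 89, 148] ⇒ [27, 41, 66, 93, 152]
  KluX TTCACTTC/1: at [97, 108, 127] ⇒ [98, 109, 128]
  PtaVI AAGGTT/5: at [30, 46, 53] ⇒ [35, 51, 58]

Pooled cuts: [6, 17, 27, 35, 41, 51, 58, 66, 76, 84, 93, 98, 109, 125, 128, 152]

Fragment lengths:
  [0,6): 6 bp
  [6,17): 11 bp
  [17,27): 10 bp
  [27,35): 8 bp
  [35,41): 6 bp
  [41,51): 10 bp
  [51,58): 7 bp
  [58,66): 8 bp
  [66,76): 10 bp
  [76,84): 8 bp
  [84,93): 9 bp
  [93,98): 5 bp
  [98,109): 11 bp
  [109,125): 16 bp
  [125,128): 3 bp
  [128,152): 24 bp
  [152,162): 10 bp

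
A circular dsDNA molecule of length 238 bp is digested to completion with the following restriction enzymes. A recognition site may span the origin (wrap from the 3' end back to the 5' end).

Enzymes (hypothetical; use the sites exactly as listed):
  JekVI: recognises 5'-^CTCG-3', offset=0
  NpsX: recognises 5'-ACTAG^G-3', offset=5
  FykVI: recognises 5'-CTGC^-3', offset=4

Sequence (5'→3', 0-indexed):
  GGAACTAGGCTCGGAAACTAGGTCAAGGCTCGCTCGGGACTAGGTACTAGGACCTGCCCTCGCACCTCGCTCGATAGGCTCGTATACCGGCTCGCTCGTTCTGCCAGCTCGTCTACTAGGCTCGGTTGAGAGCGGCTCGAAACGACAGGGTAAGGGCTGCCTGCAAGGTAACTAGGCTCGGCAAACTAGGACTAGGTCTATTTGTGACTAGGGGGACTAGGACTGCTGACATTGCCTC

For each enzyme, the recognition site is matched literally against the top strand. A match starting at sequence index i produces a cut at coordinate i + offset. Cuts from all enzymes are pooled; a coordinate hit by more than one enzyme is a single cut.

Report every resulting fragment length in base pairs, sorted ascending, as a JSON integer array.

[1,1,1,1,3,4,4,4,4,6,6,7,7,7,7,9,9,9,10,11,11,11,12,12,12,13,15,16,25]

Per-enzyme occurrences:
  JekVI CTCG/0: at [9, 28, 32, 58, 65, 69, 78, 90, 94, 107, 120, 135, 176, 235] ⇒ [9, 28, 32, 58, 65, 69, 78, 90, 94, 107, 120, 135, 176, 235]
  NpsX ACTAGG/5: at [3, 16, 38, 45, 114, 170, 184, 190, 206, 215] ⇒ [8, 21, 43, 50, 119, 175, 189, 195, 211, 220]
  FykVI CTGC/4: at [53, 100, 156, 160, 222] ⇒ [57, 104, 160, 164, 226]

Pooled cuts: [8, 9, 21, 28, 32, 43, 50, 57, 58, 65, 69, 78, 90, 94, 104, 107, 119, 120, 135, 160, 164, 175, 176, 189, 195, 211, 220, 226, 235]

Fragments:
  8→9: 1 bp
  9→21: 12 bp
  21→28: 7 bp
  28→32: 4 bp
  32→43: 11 bp
  43→50: 7 bp
  50→57: 7 bp
  57→58: 1 bp
  58→65: 7 bp
  65→69: 4 bp
  69→78: 9 bp
  78→90: 12 bp
  90→94: 4 bp
  94→104: 10 bp
  104→107: 3 bp
  107→119: 12 bp
  119→120: 1 bp
  120→135: 15 bp
  135→160: 25 bp
  160→164: 4 bp
  164→175: 11 bp
  175→176: 1 bp
  176→189: 13 bp
  189→195: 6 bp
  195→211: 16 bp
  211→220: 9 bp
  220→226: 6 bp
  226→235: 9 bp
  235→8 (wrap): 238-235+8 = 11 bp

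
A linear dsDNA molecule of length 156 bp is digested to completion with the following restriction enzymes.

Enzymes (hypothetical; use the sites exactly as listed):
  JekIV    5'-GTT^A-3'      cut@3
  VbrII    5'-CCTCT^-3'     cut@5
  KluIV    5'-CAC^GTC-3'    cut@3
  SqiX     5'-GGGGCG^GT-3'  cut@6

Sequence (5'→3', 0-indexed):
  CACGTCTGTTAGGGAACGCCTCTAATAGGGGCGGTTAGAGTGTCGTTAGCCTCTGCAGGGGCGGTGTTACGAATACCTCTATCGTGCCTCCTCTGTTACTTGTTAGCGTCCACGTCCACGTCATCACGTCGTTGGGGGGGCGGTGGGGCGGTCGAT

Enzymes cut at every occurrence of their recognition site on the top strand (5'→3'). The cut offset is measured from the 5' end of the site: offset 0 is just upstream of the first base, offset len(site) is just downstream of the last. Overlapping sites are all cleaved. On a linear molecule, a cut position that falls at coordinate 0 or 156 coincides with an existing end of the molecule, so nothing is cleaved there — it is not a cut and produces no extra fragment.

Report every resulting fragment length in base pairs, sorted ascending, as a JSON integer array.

Site scan:
  JekIV GTTA/3: at [7, 33, 44, 65, 94, 101] ⇒ [10, 36, 47, 68, 97, 104]
  VbrII CCTCT/5: at [18, 49, 75, 89] ⇒ [23, 54, 80, 94]
  KluIV CACGTC/3: at [0, 110, 116, 124] ⇒ [3, 113, 119, 127]
  SqiX GGGGCGGT/6: at [27, 57, 136, 144] ⇒ [33, 63, 142, 150]

All cut coordinates (distinct, sorted): [3, 10, 23, 33, 36, 47, 54, 63, 68, 80, 94, 97, 104, 113, 119, 127, 142, 150]

Fragments:
  [0,3): 3 bp
  [3,10): 7 bp
  [10,23): 13 bp
  [23,33): 10 bp
  [33,36): 3 bp
  [36,47): 11 bp
  [47,54): 7 bp
  [54,63): 9 bp
  [63,68): 5 bp
  [68,80): 12 bp
  [80,94): 14 bp
  [94,97): 3 bp
  [97,104): 7 bp
  [104,113): 9 bp
  [113,119): 6 bp
  [119,127): 8 bp
  [127,142): 15 bp
  [142,150): 8 bp
  [150,156): 6 bp

[3,3,3,5,6,6,7,7,7,8,8,9,9,10,11,12,13,14,15]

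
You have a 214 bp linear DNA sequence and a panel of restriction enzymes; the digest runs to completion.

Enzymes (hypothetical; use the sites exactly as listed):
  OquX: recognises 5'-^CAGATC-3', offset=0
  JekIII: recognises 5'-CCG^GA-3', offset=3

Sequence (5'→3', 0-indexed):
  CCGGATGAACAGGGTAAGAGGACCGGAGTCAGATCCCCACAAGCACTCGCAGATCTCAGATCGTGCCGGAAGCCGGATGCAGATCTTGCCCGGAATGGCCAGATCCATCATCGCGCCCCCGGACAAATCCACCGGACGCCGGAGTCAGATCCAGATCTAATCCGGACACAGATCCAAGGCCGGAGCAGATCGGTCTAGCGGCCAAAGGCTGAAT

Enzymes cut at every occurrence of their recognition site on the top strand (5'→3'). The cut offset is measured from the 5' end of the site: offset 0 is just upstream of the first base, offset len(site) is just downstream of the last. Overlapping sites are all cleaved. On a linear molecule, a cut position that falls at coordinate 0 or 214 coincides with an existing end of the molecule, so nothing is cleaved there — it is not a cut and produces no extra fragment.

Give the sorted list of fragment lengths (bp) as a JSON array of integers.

[3,3,4,4,4,4,6,7,7,7,7,12,13,13,13,14,20,22,22,29]

Scan for sites:
  OquX CAGATC/0: at [29, 49, 56, 79, 99, 145, 151, 168, 185] ⇒ [29, 49, 56, 79, 99, 145, 151, 168, 185]
  JekIII CCGGA/3: at [0, 22, 65, 72, 89, 118, 131, 138, 161, 179] ⇒ [3, 25, 68, 75, 92, 121, 134, 141, 164, 182]

Pooled cuts: [3, 25, 29, 49, 56, 68, 75, 79, 92, 99, 121, 134, 141, 145, 151, 164, 168, 182, 185]

Fragments:
  [0,3): 3 bp
  [3,25): 22 bp
  [25,29): 4 bp
  [29,49): 20 bp
  [49,56): 7 bp
  [56,68): 12 bp
  [68,75): 7 bp
  [75,79): 4 bp
  [79,92): 13 bp
  [92,99): 7 bp
  [99,121): 22 bp
  [121,134): 13 bp
  [134,141): 7 bp
  [141,145): 4 bp
  [145,151): 6 bp
  [151,164): 13 bp
  [164,168): 4 bp
  [168,182): 14 bp
  [182,185): 3 bp
  [185,214): 29 bp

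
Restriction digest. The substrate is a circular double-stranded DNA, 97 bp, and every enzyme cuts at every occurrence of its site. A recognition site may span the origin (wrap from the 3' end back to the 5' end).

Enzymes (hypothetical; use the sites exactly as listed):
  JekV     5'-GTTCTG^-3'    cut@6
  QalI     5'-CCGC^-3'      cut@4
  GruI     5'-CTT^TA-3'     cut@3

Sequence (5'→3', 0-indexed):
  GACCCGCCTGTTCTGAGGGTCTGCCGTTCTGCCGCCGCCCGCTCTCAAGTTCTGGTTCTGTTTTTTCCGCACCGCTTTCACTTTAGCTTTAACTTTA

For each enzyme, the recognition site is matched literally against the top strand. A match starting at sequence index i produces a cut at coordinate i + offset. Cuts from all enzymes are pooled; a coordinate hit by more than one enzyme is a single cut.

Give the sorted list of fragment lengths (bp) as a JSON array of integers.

[3,4,4,5,6,6,6,8,8,9,10,12,16]

Per-enzyme occurrences:
  JekV GTTCTG/6: at [9, 25, 48, 54] ⇒ [15, 31, 54, 60]
  QalI CCGC/4: at [3, 31, 34, 38, 66, 71] ⇒ [7, 35, 38, 42, 70, 75]
  GruI CTTTA/3: at [80, 86, 92] ⇒ [83, 89, 95]

Pooled cuts: [7, 15, 31, 35, 38, 42, 54, 60, 70, 75, 83, 89, 95]

Fragment lengths:
  7→15: 8 bp
  15→31: 16 bp
  31→35: 4 bp
  35→38: 3 bp
  38→42: 4 bp
  42→54: 12 bp
  54→60: 6 bp
  60→70: 10 bp
  70→75: 5 bp
  75→83: 8 bp
  83→89: 6 bp
  89→95: 6 bp
  95→7 (wrap): 97-95+7 = 9 bp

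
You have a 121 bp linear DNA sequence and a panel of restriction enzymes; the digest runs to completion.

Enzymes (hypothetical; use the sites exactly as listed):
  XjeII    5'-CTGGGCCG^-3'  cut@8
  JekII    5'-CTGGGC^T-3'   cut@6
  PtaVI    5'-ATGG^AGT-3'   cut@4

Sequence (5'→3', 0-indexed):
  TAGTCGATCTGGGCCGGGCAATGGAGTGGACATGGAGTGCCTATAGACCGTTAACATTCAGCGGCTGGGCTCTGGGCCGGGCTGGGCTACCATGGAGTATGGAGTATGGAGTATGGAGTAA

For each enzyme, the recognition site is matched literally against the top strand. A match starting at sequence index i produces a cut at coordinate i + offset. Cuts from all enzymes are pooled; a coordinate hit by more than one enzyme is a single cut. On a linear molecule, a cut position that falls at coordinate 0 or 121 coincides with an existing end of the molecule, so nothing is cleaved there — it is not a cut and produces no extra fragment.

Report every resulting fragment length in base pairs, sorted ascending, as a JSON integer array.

Per-enzyme occurrences:
  XjeII (CTGGGCCG, off=8): starts [8, 71] → cuts [16, 79]
  JekII (CTGGGCT, off=6): starts [64, 81] → cuts [70, 87]
  PtaVI (ATGGAGT, off=4): starts [20, 31, 91, 98, 105, 112] → cuts [24, 35, 95, 102, 109, 116]

All cut coordinates (distinct, sorted): [16, 24, 35, 70, 79, 87, 95, 102, 109, 116]

Fragments:
  [0,16): 16 bp
  [16,24): 8 bp
  [24,35): 11 bp
  [35,70): 35 bp
  [70,79): 9 bp
  [79,87): 8 bp
  [87,95): 8 bp
  [95,102): 7 bp
  [102,109): 7 bp
  [109,116): 7 bp
  [116,121): 5 bp

[5,7,7,7,8,8,8,9,11,16,35]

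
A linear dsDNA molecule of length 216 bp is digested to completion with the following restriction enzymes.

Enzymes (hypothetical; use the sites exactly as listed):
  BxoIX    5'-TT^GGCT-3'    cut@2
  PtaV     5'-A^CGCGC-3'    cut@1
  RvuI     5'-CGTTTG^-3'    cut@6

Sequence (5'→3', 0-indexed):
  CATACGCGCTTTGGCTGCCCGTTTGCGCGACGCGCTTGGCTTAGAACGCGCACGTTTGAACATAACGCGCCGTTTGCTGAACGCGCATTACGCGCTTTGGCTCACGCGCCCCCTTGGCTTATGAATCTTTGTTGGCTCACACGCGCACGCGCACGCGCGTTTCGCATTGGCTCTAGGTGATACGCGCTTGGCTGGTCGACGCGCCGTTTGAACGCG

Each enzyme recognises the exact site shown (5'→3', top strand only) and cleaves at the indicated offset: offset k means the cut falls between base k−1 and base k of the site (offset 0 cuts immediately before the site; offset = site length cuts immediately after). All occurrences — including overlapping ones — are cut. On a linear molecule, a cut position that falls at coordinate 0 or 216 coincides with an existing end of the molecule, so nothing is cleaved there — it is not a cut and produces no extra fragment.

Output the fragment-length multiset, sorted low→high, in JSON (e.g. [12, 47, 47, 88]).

Per-enzyme occurrences:
  BxoIX TTGGCT/2: at [10, 35, 96, 113, 131, 166, 187] ⇒ [12, 37, 98, 115, 133, 168, 189]
  PtaV ACGCGC/1: at [3, 29, 45, 64, 80, 89, 103, 140, 146, 152, 181, 198] ⇒ [4, 30, 46, 65, 81, 90, 104, 141, 147, 153, 182, 199]
  RvuI CGTTTG/6: at [19, 52, 70, 204] ⇒ [25, 58, 76, 210]

Pooled cuts: [4, 12, 25, 30, 37, 46, 58, 65, 76, 81, 90, 98, 104, 115, 133, 141, 147, 153, 168, 182, 189, 199, 210]

Fragments:
  [0,4): 4 bp
  [4,12): 8 bp
  [12,25): 13 bp
  [25,30): 5 bp
  [30,37): 7 bp
  [37,46): 9 bp
  [46,58): 12 bp
  [58,65): 7 bp
  [65,76): 11 bp
  [76,81): 5 bp
  [81,90): 9 bp
  [90,98): 8 bp
  [98,104): 6 bp
  [104,115): 11 bp
  [115,133): 18 bp
  [133,141): 8 bp
  [141,147): 6 bp
  [147,153): 6 bp
  [153,168): 15 bp
  [168,182): 14 bp
  [182,189): 7 bp
  [189,199): 10 bp
  [199,210): 11 bp
  [210,216): 6 bp

[4,5,5,6,6,6,6,7,7,7,8,8,8,9,9,10,11,11,11,12,13,14,15,18]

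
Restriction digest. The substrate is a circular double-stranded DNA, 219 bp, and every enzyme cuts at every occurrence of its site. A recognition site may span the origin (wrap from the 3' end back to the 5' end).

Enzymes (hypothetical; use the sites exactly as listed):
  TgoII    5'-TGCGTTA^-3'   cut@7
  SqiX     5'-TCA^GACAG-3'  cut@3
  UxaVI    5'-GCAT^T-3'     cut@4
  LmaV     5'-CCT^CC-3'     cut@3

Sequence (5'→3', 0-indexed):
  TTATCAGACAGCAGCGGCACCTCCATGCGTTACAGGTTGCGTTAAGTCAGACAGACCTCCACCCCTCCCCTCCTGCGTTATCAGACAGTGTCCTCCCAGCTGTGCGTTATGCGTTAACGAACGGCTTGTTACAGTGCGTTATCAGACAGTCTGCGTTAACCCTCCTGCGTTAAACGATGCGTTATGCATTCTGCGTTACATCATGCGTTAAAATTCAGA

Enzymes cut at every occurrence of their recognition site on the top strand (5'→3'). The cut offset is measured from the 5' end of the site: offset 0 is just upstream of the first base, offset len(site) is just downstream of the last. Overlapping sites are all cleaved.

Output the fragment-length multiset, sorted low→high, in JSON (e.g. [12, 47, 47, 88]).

[3,3,5,5,5,5,7,8,9,9,9,9,10,11,12,12,12,14,15,15,16,25]

Site scan:
  TgoII TGCGTTA/7: at [25, 37, 73, 102, 109, 134, 151, 165, 177, 191, 203] ⇒ [32, 44, 80, 109, 116, 141, 158, 172, 184, 198, 210]
  SqiX TCAGACAG/3: at [3, 46, 80, 141] ⇒ [6, 49, 83, 144]
  UxaVI GCATT/4: at [185] ⇒ [189]
  LmaV CCTCC/3: at [19, 55, 63, 68, 91, 160] ⇒ [22, 58, 66, 71, 94, 163]

All cut coordinates (distinct, sorted): [6, 22, 32, 44, 49, 58, 66, 71, 80, 83, 94, 109, 116, 141, 144, 158, 163, 172, 184, 189, 198, 210]

Fragments:
  6→22: 16 bp
  22→32: 10 bp
  32→44: 12 bp
  44→49: 5 bp
  49→58: 9 bp
  58→66: 8 bp
  66→71: 5 bp
  71→80: 9 bp
  80→83: 3 bp
  83→94: 11 bp
  94→109: 15 bp
  109→116: 7 bp
  116→141: 25 bp
  141→144: 3 bp
  144→158: 14 bp
  158→163: 5 bp
  163→172: 9 bp
  172→184: 12 bp
  184→189: 5 bp
  189→198: 9 bp
  198→210: 12 bp
  210→6 (wrap): 219-210+6 = 15 bp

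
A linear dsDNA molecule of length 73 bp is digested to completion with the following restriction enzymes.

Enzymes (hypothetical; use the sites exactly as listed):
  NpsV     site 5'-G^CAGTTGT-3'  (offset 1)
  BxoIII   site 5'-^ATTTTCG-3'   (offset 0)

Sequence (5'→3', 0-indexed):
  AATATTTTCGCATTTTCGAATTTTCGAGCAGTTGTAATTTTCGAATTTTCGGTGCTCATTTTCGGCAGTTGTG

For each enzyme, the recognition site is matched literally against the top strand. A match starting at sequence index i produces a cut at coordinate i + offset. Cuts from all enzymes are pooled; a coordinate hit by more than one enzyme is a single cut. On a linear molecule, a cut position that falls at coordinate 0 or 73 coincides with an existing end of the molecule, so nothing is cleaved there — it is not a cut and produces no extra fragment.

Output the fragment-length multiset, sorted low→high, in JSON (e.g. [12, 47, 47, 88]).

Scan for sites:
  NpsV GCAGTTGT/1: at [27, 64] ⇒ [28, 65]
  BxoIII ATTTTCG/0: at [3, 11, 19, 36, 44, 57] ⇒ [3, 11, 19, 36, 44, 57]

All cut coordinates (distinct, sorted): [3, 11, 19, 28, 36, 44, 57, 65]

Fragment lengths:
  [0,3): 3 bp
  [3,11): 8 bp
  [11,19): 8 bp
  [19,28): 9 bp
  [28,36): 8 bp
  [36,44): 8 bp
  [44,57): 13 bp
  [57,65): 8 bp
  [65,73): 8 bp

[3,8,8,8,8,8,8,9,13]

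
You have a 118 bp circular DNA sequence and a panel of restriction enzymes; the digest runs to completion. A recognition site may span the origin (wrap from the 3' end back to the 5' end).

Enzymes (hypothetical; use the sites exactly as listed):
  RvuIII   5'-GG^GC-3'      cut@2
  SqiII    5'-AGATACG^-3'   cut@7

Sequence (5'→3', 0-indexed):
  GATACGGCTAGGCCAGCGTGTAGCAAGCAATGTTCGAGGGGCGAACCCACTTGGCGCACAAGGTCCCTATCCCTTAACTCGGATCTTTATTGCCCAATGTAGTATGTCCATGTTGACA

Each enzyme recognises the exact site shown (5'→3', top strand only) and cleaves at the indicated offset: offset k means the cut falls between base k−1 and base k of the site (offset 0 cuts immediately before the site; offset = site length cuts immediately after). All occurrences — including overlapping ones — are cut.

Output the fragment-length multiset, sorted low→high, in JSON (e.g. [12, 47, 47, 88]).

[34,84]

Site scan:
  RvuIII GGGC/2: at [38] ⇒ [40]
  SqiII AGATACG/7: at [117] ⇒ [6]

All cut coordinates (distinct, sorted): [6, 40]

Fragment lengths:
  6→40: 34 bp
  40→6 (wrap): 118-40+6 = 84 bp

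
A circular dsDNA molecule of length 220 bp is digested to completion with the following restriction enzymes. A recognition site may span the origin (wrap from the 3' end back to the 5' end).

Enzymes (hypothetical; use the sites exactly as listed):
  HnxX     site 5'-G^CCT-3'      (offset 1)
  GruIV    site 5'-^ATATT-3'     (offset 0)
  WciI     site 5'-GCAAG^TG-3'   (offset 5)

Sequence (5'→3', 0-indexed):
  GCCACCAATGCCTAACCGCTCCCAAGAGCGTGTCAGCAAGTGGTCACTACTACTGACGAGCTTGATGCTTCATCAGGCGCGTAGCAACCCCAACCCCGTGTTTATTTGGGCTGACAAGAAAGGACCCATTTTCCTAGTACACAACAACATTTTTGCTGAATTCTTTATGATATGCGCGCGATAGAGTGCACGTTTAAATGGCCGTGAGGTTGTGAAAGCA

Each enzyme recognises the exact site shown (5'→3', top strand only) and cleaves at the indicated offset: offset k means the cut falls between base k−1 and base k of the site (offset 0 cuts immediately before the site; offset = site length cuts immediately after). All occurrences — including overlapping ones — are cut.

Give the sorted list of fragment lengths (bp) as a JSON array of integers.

Per-enzyme occurrences:
  HnxX (GCCT, off=1): starts [9] → cuts [10]
  GruIV (ATATT, off=0): no sites
  WciI (GCAAGTG, off=5): starts [35] → cuts [40]

All cut coordinates (distinct, sorted): [10, 40]

Fragments:
  10→40: 30 bp
  40→10 (wrap): 220-40+10 = 190 bp

[30,190]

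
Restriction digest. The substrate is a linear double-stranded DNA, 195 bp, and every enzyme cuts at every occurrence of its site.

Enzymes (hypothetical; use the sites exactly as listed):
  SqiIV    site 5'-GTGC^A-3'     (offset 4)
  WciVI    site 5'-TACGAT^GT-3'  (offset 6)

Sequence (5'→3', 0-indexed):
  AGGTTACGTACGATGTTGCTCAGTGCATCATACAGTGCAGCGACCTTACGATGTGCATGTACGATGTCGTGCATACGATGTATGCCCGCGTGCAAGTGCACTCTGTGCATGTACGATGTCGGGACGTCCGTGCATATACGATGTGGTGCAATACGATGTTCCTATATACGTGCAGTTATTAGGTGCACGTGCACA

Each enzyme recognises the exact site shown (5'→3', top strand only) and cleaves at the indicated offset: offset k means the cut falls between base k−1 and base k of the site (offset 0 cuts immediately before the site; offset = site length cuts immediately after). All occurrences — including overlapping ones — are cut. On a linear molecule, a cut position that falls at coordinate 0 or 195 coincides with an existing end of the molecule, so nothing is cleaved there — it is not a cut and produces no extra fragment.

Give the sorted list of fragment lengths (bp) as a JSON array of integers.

[3,4,6,6,7,7,7,8,9,9,9,9,12,12,13,14,14,14,16,16]

Site scan:
  SqiIV (GTGCA, off=4): starts [22, 34, 52, 68, 89, 95, 104, 129, 145, 169, 182, 188] → cuts [26, 38, 56, 72, 93, 99, 108, 133, 149, 173, 186, 192]
  WciVI (TACGATGT, off=6): starts [8, 46, 59, 73, 111, 136, 151] → cuts [14, 52, 65, 79, 117, 142, 157]

All cut coordinates (distinct, sorted): [14, 26, 38, 52, 56, 65, 72, 79, 93, 99, 108, 117, 133, 142, 149, 157, 173, 186, 192]

Fragment lengths:
  [0,14): 14 bp
  [14,26): 12 bp
  [26,38): 12 bp
  [38,52): 14 bp
  [52,56): 4 bp
  [56,65): 9 bp
  [65,72): 7 bp
  [72,79): 7 bp
  [79,93): 14 bp
  [93,99): 6 bp
  [99,108): 9 bp
  [108,117): 9 bp
  [117,133): 16 bp
  [133,142): 9 bp
  [142,149): 7 bp
  [149,157): 8 bp
  [157,173): 16 bp
  [173,186): 13 bp
  [186,192): 6 bp
  [192,195): 3 bp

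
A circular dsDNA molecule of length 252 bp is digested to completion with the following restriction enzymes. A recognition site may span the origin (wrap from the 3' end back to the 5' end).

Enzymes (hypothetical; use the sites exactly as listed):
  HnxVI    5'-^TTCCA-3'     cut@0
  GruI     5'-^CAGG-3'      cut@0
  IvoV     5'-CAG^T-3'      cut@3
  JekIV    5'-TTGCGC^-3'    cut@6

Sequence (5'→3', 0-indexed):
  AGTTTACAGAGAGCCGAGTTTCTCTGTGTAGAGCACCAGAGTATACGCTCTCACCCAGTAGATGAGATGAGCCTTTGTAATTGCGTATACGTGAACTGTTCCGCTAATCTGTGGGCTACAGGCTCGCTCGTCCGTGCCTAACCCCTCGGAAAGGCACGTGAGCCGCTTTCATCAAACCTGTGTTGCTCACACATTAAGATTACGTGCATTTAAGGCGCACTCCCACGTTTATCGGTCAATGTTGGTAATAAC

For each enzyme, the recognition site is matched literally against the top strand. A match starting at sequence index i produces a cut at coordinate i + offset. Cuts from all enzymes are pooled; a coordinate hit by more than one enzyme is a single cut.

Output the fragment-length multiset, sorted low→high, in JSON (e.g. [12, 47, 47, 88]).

Scan for sites:
  HnxVI (TTCCA, off=0): no sites
  GruI CAGG/0: at [118] ⇒ [118]
  IvoV CAGT/3: at [55, 251] ⇒ [2, 58]
  JekIV (TTGCGC, off=6): no sites

All cut coordinates (distinct, sorted): [2, 58, 118]

Fragments:
  2→58: 56 bp
  58→118: 60 bp
  118→2 (wrap): 252-118+2 = 136 bp

[56,60,136]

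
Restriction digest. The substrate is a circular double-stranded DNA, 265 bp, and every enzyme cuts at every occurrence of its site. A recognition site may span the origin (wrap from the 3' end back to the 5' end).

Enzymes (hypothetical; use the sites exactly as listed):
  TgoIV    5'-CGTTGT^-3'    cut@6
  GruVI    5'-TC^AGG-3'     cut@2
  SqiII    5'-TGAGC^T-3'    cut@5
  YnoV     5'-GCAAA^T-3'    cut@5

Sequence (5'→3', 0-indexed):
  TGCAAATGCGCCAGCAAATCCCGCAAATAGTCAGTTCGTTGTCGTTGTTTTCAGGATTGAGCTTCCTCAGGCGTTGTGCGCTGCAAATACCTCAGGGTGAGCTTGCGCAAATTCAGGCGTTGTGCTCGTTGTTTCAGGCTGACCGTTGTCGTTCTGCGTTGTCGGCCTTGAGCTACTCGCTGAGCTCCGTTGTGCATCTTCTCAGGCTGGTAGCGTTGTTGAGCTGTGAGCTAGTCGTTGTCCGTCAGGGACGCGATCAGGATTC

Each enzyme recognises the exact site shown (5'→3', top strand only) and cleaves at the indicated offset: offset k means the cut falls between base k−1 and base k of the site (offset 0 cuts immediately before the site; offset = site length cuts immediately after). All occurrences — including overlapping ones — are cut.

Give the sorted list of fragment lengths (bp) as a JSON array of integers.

Per-enzyme occurrences:
  TgoIV CGTTGT/6: at [36, 42, 71, 117, 126, 143, 156, 187, 213, 235] ⇒ [42, 48, 77, 123, 132, 149, 162, 193, 219, 241]
  GruVI TCAGG/2: at [50, 66, 91, 112, 133, 201, 244, 256] ⇒ [52, 68, 93, 114, 135, 203, 246, 258]
  SqiII TGAGCT/5: at [57, 97, 168, 180, 219, 226] ⇒ [62, 102, 173, 185, 224, 231]
  YnoV GCAAAT/5: at [1, 13, 22, 82, 106] ⇒ [6, 18, 27, 87, 111]

Pooled cuts: [6, 18, 27, 42, 48, 52, 62, 68, 77, 87, 93, 102, 111, 114, 123, 132, 135, 149, 162, 173, 185, 193, 203, 219, 224, 231, 241, 246, 258]

Fragments:
  6→18: 12 bp
  18→27: 9 bp
  27→42: 15 bp
  42→48: 6 bp
  48→52: 4 bp
  52→62: 10 bp
  62→68: 6 bp
  68→77: 9 bp
  77→87: 10 bp
  87→93: 6 bp
  93→102: 9 bp
  102→111: 9 bp
  111→114: 3 bp
  114→123: 9 bp
  123→132: 9 bp
  132→135: 3 bp
  135→149: 14 bp
  149→162: 13 bp
  162→173: 11 bp
  173→185: 12 bp
  185→193: 8 bp
  193→203: 10 bp
  203→219: 16 bp
  219→224: 5 bp
  224→231: 7 bp
  231→241: 10 bp
  241→246: 5 bp
  246→258: 12 bp
  258→6 (wrap): 265-258+6 = 13 bp

[3,3,4,5,5,6,6,6,7,8,9,9,9,9,9,9,10,10,10,10,11,12,12,12,13,13,14,15,16]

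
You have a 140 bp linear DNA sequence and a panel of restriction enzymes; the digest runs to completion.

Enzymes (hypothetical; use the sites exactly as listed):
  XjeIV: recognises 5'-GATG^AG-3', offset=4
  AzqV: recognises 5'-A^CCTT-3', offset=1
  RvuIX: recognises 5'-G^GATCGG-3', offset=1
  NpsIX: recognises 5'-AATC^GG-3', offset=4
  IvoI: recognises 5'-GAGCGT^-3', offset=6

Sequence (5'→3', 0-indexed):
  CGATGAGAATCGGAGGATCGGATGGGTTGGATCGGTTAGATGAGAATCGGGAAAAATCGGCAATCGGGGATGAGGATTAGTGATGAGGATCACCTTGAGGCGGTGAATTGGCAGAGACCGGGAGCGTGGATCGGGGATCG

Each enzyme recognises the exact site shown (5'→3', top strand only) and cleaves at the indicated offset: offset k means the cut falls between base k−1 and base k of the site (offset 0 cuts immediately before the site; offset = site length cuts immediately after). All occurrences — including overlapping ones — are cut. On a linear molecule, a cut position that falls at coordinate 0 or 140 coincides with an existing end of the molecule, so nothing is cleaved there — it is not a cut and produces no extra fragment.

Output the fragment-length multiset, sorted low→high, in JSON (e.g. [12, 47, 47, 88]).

[1,4,5,6,6,7,7,7,10,12,13,13,14,35]

Per-enzyme occurrences:
  XjeIV GATGAG/4: at [1, 38, 68, 81] ⇒ [5, 42, 72, 85]
  AzqV ACCTT/1: at [91] ⇒ [92]
  RvuIX GGATCGG/1: at [14, 28, 127] ⇒ [15, 29, 128]
  NpsIX AATCGG/4: at [7, 44, 54, 61] ⇒ [11, 48, 58, 65]
  IvoI GAGCGT/6: at [121] ⇒ [127]

All cut coordinates (distinct, sorted): [5, 11, 15, 29, 42, 48, 58, 65, 72, 85, 92, 127, 128]

Fragment lengths:
  [0,5): 5 bp
  [5,11): 6 bp
  [11,15): 4 bp
  [15,29): 14 bp
  [29,42): 13 bp
  [42,48): 6 bp
  [48,58): 10 bp
  [58,65): 7 bp
  [65,72): 7 bp
  [72,85): 13 bp
  [85,92): 7 bp
  [92,127): 35 bp
  [127,128): 1 bp
  [128,140): 12 bp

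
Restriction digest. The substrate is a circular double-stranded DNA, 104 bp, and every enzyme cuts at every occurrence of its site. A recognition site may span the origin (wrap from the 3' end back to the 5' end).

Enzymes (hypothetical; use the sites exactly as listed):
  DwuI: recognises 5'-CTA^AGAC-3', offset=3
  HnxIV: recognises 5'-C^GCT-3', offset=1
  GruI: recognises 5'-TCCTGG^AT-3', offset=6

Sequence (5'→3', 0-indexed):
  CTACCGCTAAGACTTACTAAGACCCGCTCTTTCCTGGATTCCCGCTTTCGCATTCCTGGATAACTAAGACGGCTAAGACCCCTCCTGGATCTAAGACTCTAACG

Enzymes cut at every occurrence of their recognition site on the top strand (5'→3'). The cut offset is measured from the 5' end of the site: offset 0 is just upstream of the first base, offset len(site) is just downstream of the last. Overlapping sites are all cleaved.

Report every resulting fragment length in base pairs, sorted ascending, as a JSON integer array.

Per-enzyme occurrences:
  DwuI (CTAAGAC, off=3): starts [6, 16, 63, 72, 90] → cuts [9, 19, 66, 75, 93]
  HnxIV (CGCT, off=1): starts [4, 24, 42, 102] → cuts [5, 25, 43, 103]
  GruI (TCCTGGAT, off=6): starts [31, 53, 82] → cuts [37, 59, 88]

Pooled cuts: [5, 9, 19, 25, 37, 43, 59, 66, 75, 88, 93, 103]

Fragments:
  5→9: 4 bp
  9→19: 10 bp
  19→25: 6 bp
  25→37: 12 bp
  37→43: 6 bp
  43→59: 16 bp
  59→66: 7 bp
  66→75: 9 bp
  75→88: 13 bp
  88→93: 5 bp
  93→103: 10 bp
  103→5 (wrap): 104-103+5 = 6 bp

[4,5,6,6,6,7,9,10,10,12,13,16]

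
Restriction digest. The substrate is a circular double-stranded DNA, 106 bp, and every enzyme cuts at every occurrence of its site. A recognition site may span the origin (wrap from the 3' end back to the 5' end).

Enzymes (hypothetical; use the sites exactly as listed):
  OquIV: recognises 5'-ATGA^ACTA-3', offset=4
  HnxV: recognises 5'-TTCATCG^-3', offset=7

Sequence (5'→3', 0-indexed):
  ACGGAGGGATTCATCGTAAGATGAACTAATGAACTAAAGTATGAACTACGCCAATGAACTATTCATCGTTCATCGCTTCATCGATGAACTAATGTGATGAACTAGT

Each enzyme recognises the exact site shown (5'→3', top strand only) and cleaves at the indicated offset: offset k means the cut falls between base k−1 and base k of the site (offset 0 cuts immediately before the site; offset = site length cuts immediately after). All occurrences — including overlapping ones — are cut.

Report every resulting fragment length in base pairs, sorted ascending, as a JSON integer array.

Scan for sites:
  OquIV (ATGAACTA, off=4): starts [20, 28, 40, 53, 83, 96] → cuts [24, 32, 44, 57, 87, 100]
  HnxV (TTCATCG, off=7): starts [9, 61, 68, 76] → cuts [16, 68, 75, 83]

Pooled cuts: [16, 24, 32, 44, 57, 68, 75, 83, 87, 100]

Fragment lengths:
  16→24: 8 bp
  24→32: 8 bp
  32→44: 12 bp
  44→57: 13 bp
  57→68: 11 bp
  68→75: 7 bp
  75→83: 8 bp
  83→87: 4 bp
  87→100: 13 bp
  100→16 (wrap): 106-100+16 = 22 bp

[4,7,8,8,8,11,12,13,13,22]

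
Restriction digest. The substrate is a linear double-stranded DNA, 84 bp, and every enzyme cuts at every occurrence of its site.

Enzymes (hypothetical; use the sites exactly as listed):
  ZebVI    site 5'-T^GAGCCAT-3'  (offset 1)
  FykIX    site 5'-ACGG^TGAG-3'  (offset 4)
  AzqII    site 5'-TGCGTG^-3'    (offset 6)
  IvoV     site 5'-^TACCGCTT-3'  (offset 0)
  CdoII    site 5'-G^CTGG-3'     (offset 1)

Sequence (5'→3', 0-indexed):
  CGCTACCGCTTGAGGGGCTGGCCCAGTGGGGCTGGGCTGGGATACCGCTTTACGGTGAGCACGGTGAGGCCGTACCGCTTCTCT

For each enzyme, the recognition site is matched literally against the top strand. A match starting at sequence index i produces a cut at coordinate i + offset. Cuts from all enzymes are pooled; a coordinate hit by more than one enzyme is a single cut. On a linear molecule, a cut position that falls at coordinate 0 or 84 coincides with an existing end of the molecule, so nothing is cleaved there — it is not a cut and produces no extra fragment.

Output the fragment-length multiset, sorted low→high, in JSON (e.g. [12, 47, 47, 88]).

[3,5,6,8,9,12,13,14,14]

Scan for sites:
  ZebVI (TGAGCCAT, off=1): no sites
  FykIX ACGGTGAG/4: at [51, 60] ⇒ [55, 64]
  AzqII (TGCGTG, off=6): no sites
  IvoV TACCGCTT/0: at [3, 42, 72] ⇒ [3, 42, 72]
  CdoII GCTGG/1: at [16, 30, 35] ⇒ [17, 31, 36]

All cut coordinates (distinct, sorted): [3, 17, 31, 36, 42, 55, 64, 72]

Fragments:
  [0,3): 3 bp
  [3,17): 14 bp
  [17,31): 14 bp
  [31,36): 5 bp
  [36,42): 6 bp
  [42,55): 13 bp
  [55,64): 9 bp
  [64,72): 8 bp
  [72,84): 12 bp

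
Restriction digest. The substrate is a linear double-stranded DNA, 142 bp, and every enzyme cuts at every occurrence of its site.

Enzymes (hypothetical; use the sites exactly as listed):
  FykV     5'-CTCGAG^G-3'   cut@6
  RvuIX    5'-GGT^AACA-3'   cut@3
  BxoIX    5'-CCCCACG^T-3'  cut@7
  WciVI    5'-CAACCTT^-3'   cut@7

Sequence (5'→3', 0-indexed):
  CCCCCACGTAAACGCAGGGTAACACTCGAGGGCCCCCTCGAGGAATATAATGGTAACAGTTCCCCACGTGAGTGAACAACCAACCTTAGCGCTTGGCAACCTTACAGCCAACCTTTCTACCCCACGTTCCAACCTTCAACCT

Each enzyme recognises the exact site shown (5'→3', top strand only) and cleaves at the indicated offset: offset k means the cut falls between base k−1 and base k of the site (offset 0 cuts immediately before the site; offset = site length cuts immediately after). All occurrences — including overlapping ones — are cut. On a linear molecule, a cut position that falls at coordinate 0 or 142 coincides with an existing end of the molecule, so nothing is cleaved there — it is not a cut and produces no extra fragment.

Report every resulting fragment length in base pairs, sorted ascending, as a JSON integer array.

Scan for sites:
  FykV (CTCGAGG, off=6): starts [24, 36] → cuts [30, 42]
  RvuIX (GGTAACA, off=3): starts [17, 51] → cuts [20, 54]
  BxoIX (CCCCACGT, off=7): starts [1, 61, 119] → cuts [8, 68, 126]
  WciVI (CAACCTT, off=7): starts [80, 96, 108, 129] → cuts [87, 103, 115, 136]

All cut coordinates (distinct, sorted): [8, 20, 30, 42, 54, 68, 87, 103, 115, 126, 136]

Fragment lengths:
  [0,8): 8 bp
  [8,20): 12 bp
  [20,30): 10 bp
  [30,42): 12 bp
  [42,54): 12 bp
  [54,68): 14 bp
  [68,87): 19 bp
  [87,103): 16 bp
  [103,115): 12 bp
  [115,126): 11 bp
  [126,136): 10 bp
  [136,142): 6 bp

[6,8,10,10,11,12,12,12,12,14,16,19]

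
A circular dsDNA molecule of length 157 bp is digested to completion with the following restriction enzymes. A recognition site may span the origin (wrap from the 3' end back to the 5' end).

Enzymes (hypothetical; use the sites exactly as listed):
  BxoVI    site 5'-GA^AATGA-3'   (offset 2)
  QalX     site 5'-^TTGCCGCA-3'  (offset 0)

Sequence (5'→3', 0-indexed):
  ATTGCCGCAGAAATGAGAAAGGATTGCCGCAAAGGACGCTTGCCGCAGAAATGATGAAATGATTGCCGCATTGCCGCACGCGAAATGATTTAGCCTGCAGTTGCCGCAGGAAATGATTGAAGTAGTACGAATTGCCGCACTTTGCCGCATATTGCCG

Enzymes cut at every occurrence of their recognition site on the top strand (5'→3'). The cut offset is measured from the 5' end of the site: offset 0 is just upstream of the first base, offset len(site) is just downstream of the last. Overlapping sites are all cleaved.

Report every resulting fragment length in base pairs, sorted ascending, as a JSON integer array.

Site scan:
  BxoVI (GAAATGA, off=2): starts [9, 47, 55, 81, 109] → cuts [11, 49, 57, 83, 111]
  QalX (TTGCCGCA, off=0): starts [1, 23, 39, 62, 70, 100, 131, 141] → cuts [1, 23, 39, 62, 70, 100, 131, 141]

Pooled cuts: [1, 11, 23, 39, 49, 57, 62, 70, 83, 100, 111, 131, 141]

Fragments:
  1→11: 10 bp
  11→23: 12 bp
  23→39: 16 bp
  39→49: 10 bp
  49→57: 8 bp
  57→62: 5 bp
  62→70: 8 bp
  70→83: 13 bp
  83→100: 17 bp
  100→111: 11 bp
  111→131: 20 bp
  131→141: 10 bp
  141→1 (wrap): 157-141+1 = 17 bp

[5,8,8,10,10,10,11,12,13,16,17,17,20]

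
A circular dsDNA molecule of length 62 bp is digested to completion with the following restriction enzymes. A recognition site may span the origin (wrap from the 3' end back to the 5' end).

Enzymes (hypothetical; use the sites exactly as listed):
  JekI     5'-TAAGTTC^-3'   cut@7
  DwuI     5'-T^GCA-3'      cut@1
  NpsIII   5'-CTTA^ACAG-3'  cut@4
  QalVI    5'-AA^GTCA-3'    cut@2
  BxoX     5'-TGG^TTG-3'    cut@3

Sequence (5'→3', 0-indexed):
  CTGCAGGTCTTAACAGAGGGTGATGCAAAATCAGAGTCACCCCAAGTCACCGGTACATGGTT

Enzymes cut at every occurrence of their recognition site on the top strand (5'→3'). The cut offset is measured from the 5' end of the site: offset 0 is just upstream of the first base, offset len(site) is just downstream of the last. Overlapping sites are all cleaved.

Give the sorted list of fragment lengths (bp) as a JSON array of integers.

[10,12,19,21]

Site scan:
  JekI (TAAGTTC, off=7): no sites
  DwuI TGCA/1: at [1, 23] ⇒ [2, 24]
  NpsIII CTTAACAG/4: at [8] ⇒ [12]
  QalVI AAGTCA/2: at [43] ⇒ [45]
  BxoX (TGGTTG, off=3): no sites

All cut coordinates (distinct, sorted): [2, 12, 24, 45]

Fragment lengths:
  2→12: 10 bp
  12→24: 12 bp
  24→45: 21 bp
  45→2 (wrap): 62-45+2 = 19 bp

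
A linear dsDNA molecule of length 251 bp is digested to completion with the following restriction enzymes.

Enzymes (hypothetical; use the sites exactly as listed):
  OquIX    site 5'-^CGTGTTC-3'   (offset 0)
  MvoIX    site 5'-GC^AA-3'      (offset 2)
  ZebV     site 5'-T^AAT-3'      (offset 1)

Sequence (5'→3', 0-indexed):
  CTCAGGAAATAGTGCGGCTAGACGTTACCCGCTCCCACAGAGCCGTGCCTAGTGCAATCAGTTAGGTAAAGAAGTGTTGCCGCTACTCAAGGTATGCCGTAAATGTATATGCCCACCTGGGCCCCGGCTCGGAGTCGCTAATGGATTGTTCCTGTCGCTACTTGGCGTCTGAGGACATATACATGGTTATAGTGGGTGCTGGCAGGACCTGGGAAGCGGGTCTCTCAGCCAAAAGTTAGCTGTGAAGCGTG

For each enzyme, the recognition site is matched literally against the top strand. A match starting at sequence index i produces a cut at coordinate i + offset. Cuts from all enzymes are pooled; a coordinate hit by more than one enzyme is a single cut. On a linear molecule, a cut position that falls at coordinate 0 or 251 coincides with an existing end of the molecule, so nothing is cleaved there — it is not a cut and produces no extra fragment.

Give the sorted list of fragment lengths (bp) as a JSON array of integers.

[55,84,112]

Site scan:
  OquIX (CGTGTTC, off=0): no sites
  MvoIX GCAA/2: at [53] ⇒ [55]
  ZebV TAAT/1: at [138] ⇒ [139]

All cut coordinates (distinct, sorted): [55, 139]

Fragment lengths:
  [0,55): 55 bp
  [55,139): 84 bp
  [139,251): 112 bp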